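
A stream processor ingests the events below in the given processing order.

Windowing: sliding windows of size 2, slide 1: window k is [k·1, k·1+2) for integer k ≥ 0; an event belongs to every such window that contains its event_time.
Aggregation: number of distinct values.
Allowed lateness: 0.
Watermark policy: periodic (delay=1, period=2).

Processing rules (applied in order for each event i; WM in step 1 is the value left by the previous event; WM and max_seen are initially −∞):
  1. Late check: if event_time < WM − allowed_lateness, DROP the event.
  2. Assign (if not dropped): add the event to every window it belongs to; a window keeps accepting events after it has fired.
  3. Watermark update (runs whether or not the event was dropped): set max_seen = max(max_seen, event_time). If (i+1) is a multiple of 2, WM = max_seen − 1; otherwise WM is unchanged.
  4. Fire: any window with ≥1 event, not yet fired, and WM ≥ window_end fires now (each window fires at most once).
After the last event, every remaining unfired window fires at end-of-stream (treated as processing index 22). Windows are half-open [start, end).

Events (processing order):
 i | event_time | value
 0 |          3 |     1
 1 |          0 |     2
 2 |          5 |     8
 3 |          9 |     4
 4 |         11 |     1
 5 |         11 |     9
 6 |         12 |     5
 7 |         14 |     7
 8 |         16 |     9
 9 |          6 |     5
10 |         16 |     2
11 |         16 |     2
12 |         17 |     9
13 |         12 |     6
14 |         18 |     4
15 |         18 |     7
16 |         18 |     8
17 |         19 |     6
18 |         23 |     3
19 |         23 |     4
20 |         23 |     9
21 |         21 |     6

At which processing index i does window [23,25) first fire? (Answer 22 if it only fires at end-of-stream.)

i=0 t=3 v=1: → [3,5),[2,4); WM=−∞
i=1 t=0 v=2: → [0,2); WM=2; [0,2) fires=1
i=2 t=5 v=8: → [5,7),[4,6); WM=2
i=3 t=9 v=4: → [9,11),[8,10); WM=8; [2,4) fires=1 [3,5) fires=1 [4,6) fires=1 [5,7) fires=1
i=4 t=11 v=1: → [11,13),[10,12); WM=8
i=5 t=11 v=9: → [11,13),[10,12); WM=10; [8,10) fires=1
i=6 t=12 v=5: → [12,14),[11,13); WM=10
i=7 t=14 v=7: → [14,16),[13,15); WM=13; [9,11) fires=1 [10,12) fires=2 [11,13) fires=3
i=8 t=16 v=9: → [16,18),[15,17); WM=13
i=9 t=6 v=5: DROP (t<13-0); WM=15; [12,14) fires=1 [13,15) fires=1
i=10 t=16 v=2: → [16,18),[15,17); WM=15
i=11 t=16 v=2: → [16,18),[15,17); WM=15
i=12 t=17 v=9: → [17,19),[16,18); WM=15
i=13 t=12 v=6: DROP (t<15-0); WM=16; [14,16) fires=1
i=14 t=18 v=4: → [18,20),[17,19); WM=16
i=15 t=18 v=7: → [18,20),[17,19); WM=17; [15,17) fires=2
i=16 t=18 v=8: → [18,20),[17,19); WM=17
i=17 t=19 v=6: → [19,21),[18,20); WM=18; [16,18) fires=2
i=18 t=23 v=3: → [23,25),[22,24); WM=18
i=19 t=23 v=4: → [23,25),[22,24); WM=22; [17,19) fires=4 [18,20) fires=4 [19,21) fires=1
i=20 t=23 v=9: → [23,25),[22,24); WM=22
i=21 t=21 v=6: DROP (t<22-0); WM=22

22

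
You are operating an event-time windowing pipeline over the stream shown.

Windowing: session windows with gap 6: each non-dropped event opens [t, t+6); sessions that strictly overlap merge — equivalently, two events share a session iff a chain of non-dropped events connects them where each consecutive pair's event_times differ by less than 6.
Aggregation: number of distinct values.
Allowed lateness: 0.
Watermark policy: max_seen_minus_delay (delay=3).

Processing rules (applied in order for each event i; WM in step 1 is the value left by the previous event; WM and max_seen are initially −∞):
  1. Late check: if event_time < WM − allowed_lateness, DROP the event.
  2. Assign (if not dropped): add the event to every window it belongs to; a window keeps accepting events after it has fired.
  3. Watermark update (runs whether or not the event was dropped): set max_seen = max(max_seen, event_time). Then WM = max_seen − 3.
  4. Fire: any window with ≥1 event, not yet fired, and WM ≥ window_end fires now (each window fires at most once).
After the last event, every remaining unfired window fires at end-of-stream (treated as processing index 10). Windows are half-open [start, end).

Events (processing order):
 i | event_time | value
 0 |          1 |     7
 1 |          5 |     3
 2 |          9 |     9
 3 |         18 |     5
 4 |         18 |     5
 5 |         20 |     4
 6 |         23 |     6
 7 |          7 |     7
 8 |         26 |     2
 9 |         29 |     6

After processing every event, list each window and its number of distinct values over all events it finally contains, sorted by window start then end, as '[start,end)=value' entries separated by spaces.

i=0 t=1 v=7: → [1,7); WM=-2
i=1 t=5 v=3: → [1,11); WM=2
i=2 t=9 v=9: → [1,15); WM=6
i=3 t=18 v=5: → [18,24); WM=15
i=4 t=18 v=5: → [18,24); WM=15
i=5 t=20 v=4: → [18,26); WM=17
i=6 t=23 v=6: → [18,29); WM=20
i=7 t=7 v=7: DROP (t<20-0); WM=20
i=8 t=26 v=2: → [18,32); WM=23
i=9 t=29 v=6: → [18,35); WM=26

[1,15)=3 [18,35)=4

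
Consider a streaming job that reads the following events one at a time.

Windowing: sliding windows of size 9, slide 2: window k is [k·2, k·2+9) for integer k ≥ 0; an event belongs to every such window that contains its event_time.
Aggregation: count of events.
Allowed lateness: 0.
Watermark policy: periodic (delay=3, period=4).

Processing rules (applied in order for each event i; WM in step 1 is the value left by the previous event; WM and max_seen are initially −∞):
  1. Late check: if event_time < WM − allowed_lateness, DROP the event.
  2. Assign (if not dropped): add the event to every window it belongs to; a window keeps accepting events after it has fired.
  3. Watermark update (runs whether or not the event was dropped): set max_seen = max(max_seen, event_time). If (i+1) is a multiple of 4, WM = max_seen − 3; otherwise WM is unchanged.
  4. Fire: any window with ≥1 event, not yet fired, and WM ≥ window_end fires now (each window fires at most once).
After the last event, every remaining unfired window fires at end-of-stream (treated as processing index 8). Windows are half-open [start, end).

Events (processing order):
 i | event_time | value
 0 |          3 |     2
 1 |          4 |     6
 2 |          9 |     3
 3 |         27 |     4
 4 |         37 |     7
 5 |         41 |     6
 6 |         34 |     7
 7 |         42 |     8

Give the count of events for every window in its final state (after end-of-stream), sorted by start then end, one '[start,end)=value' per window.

[0,9)=2 [2,11)=3 [4,13)=2 [6,15)=1 [8,17)=1 [20,29)=1 [22,31)=1 [24,33)=1 [26,35)=2 [28,37)=1 [30,39)=2 [32,41)=2 [34,43)=4 [36,45)=3 [38,47)=2 [40,49)=2 [42,51)=1

i=0 t=3 v=2: → [2,11),[0,9); WM=−∞
i=1 t=4 v=6: → [4,13),[2,11),[0,9); WM=−∞
i=2 t=9 v=3: → [8,17),[6,15),[4,13),[2,11); WM=−∞
i=3 t=27 v=4: → [26,35),[24,33),[22,31),[20,29); WM=24; [0,9) fires=2 [2,11) fires=3 [4,13) fires=2 [6,15) fires=1 [8,17) fires=1
i=4 t=37 v=7: → [36,45),[34,43),[32,41),[30,39); WM=24
i=5 t=41 v=6: → [40,49),[38,47),[36,45),[34,43); WM=24
i=6 t=34 v=7: → [34,43),[32,41),[30,39),[28,37),[26,35); WM=24
i=7 t=42 v=8: → [42,51),[40,49),[38,47),[36,45),[34,43); WM=39; [20,29) fires=1 [22,31) fires=1 [24,33) fires=1 [26,35) fires=2 [28,37) fires=1 [30,39) fires=2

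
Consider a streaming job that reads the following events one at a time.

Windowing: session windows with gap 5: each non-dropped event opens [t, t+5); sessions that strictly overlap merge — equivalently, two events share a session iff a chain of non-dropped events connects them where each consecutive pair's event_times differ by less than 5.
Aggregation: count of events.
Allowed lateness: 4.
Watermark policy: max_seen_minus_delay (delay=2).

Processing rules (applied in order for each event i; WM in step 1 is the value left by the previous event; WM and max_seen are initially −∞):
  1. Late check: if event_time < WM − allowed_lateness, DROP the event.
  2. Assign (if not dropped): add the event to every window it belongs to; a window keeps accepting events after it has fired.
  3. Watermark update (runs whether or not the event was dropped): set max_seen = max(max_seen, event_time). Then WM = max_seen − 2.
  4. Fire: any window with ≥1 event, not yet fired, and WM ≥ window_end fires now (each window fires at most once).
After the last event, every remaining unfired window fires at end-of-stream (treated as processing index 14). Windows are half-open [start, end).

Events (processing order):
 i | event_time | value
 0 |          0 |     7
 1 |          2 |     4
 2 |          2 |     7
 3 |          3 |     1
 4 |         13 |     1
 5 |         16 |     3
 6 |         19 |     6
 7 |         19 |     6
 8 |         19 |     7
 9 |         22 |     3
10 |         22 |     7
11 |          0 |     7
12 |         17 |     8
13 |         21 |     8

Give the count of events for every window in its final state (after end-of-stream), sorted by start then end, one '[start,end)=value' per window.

[0,8)=4 [13,27)=9

i=0 t=0 v=7: → [0,5); WM=-2
i=1 t=2 v=4: → [0,7); WM=0
i=2 t=2 v=7: → [0,7); WM=0
i=3 t=3 v=1: → [0,8); WM=1
i=4 t=13 v=1: → [13,18); WM=11
i=5 t=16 v=3: → [13,21); WM=14
i=6 t=19 v=6: → [13,24); WM=17
i=7 t=19 v=6: → [13,24); WM=17
i=8 t=19 v=7: → [13,24); WM=17
i=9 t=22 v=3: → [13,27); WM=20
i=10 t=22 v=7: → [13,27); WM=20
i=11 t=0 v=7: DROP (t<20-4); WM=20
i=12 t=17 v=8: → [13,27); WM=20
i=13 t=21 v=8: → [13,27); WM=20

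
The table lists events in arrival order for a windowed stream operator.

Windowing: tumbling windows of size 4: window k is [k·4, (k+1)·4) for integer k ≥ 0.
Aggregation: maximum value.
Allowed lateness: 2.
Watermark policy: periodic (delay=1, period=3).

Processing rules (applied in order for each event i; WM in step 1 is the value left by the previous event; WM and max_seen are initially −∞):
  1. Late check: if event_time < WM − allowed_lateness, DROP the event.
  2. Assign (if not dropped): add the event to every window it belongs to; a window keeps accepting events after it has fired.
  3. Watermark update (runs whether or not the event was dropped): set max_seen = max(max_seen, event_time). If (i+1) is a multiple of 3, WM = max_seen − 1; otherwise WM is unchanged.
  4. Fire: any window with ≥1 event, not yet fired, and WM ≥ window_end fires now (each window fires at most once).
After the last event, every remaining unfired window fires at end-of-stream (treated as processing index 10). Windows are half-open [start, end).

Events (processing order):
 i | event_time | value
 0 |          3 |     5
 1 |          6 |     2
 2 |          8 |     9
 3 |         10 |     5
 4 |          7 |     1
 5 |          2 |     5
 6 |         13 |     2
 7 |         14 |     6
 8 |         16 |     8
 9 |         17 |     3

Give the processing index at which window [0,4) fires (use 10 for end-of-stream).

i=0 t=3 v=5: → [0,4); WM=−∞
i=1 t=6 v=2: → [4,8); WM=−∞
i=2 t=8 v=9: → [8,12); WM=7; [0,4) fires=5
i=3 t=10 v=5: → [8,12); WM=7
i=4 t=7 v=1: → [4,8); WM=7
i=5 t=2 v=5: DROP (t<7-2); WM=9; [4,8) fires=2
i=6 t=13 v=2: → [12,16); WM=9
i=7 t=14 v=6: → [12,16); WM=9
i=8 t=16 v=8: → [16,20); WM=15; [8,12) fires=9
i=9 t=17 v=3: → [16,20); WM=15

2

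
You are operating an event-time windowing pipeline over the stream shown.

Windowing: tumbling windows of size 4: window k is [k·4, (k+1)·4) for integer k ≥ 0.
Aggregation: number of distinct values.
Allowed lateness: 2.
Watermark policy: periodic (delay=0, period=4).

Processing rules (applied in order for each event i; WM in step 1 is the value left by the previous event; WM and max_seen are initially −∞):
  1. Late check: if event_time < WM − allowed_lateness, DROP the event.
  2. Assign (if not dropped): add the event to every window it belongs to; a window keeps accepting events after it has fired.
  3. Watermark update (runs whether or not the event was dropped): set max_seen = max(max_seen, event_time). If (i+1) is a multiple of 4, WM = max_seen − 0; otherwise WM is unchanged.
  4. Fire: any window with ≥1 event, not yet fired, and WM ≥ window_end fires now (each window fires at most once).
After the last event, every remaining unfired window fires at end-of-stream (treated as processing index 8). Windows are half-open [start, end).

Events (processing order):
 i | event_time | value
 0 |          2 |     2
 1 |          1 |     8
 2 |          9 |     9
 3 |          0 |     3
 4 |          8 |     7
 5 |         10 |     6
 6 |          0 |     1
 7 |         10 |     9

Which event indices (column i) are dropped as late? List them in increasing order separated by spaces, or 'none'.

i=0 t=2 v=2: → [0,4); WM=−∞
i=1 t=1 v=8: → [0,4); WM=−∞
i=2 t=9 v=9: → [8,12); WM=−∞
i=3 t=0 v=3: → [0,4); WM=9; [0,4) fires=3
i=4 t=8 v=7: → [8,12); WM=9
i=5 t=10 v=6: → [8,12); WM=9
i=6 t=0 v=1: DROP (t<9-2); WM=9
i=7 t=10 v=9: → [8,12); WM=10

6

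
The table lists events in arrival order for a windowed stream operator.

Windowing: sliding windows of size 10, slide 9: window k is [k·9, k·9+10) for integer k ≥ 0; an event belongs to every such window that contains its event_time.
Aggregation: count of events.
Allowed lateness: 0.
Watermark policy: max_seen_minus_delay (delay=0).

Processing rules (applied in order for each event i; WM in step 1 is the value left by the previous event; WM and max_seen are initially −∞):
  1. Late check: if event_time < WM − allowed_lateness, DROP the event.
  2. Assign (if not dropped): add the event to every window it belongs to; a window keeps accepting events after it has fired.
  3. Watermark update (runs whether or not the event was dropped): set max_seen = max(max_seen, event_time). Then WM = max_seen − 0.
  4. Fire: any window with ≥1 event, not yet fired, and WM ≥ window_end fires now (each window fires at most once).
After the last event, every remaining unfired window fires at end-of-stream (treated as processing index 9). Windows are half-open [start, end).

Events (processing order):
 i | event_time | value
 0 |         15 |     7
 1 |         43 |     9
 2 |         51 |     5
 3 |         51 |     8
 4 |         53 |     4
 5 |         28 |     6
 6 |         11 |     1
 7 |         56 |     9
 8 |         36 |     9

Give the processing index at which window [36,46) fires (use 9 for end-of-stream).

2

i=0 t=15 v=7: → [9,19); WM=15
i=1 t=43 v=9: → [36,46); WM=43; [9,19) fires=1
i=2 t=51 v=5: → [45,55); WM=51; [36,46) fires=1
i=3 t=51 v=8: → [45,55); WM=51
i=4 t=53 v=4: → [45,55); WM=53
i=5 t=28 v=6: DROP (t<53-0); WM=53
i=6 t=11 v=1: DROP (t<53-0); WM=53
i=7 t=56 v=9: → [54,64); WM=56; [45,55) fires=3
i=8 t=36 v=9: DROP (t<56-0); WM=56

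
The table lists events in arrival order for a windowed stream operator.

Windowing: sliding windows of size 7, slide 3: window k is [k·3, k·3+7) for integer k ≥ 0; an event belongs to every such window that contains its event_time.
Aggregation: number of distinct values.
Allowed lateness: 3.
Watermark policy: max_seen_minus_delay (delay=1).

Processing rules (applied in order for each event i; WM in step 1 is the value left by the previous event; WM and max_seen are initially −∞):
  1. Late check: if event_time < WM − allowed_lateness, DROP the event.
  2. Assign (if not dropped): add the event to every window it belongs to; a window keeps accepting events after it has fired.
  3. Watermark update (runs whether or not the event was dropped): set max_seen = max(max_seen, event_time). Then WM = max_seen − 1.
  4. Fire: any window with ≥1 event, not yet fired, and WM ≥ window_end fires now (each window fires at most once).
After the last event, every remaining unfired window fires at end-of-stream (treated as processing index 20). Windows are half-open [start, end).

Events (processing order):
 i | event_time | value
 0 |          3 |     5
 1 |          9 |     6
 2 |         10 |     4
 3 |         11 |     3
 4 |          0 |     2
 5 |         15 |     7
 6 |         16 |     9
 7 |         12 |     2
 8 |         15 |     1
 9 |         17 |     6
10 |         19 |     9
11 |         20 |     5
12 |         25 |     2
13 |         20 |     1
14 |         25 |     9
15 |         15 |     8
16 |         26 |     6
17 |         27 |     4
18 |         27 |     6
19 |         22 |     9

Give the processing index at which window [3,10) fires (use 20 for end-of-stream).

i=0 t=3 v=5: → [3,10),[0,7); WM=2
i=1 t=9 v=6: → [9,16),[6,13),[3,10); WM=8; [0,7) fires=1
i=2 t=10 v=4: → [9,16),[6,13); WM=9
i=3 t=11 v=3: → [9,16),[6,13); WM=10; [3,10) fires=2
i=4 t=0 v=2: DROP (t<10-3); WM=10
i=5 t=15 v=7: → [15,22),[12,19),[9,16); WM=14; [6,13) fires=3
i=6 t=16 v=9: → [15,22),[12,19); WM=15
i=7 t=12 v=2: → [12,19),[9,16),[6,13); WM=15
i=8 t=15 v=1: → [15,22),[12,19),[9,16); WM=15
i=9 t=17 v=6: → [15,22),[12,19); WM=16; [9,16) fires=6
i=10 t=19 v=9: → [18,25),[15,22); WM=18
i=11 t=20 v=5: → [18,25),[15,22); WM=19; [12,19) fires=5
i=12 t=25 v=2: → [24,31),[21,28); WM=24; [15,22) fires=5
i=13 t=20 v=1: DROP (t<24-3); WM=24
i=14 t=25 v=9: → [24,31),[21,28); WM=24
i=15 t=15 v=8: DROP (t<24-3); WM=24
i=16 t=26 v=6: → [24,31),[21,28); WM=25; [18,25) fires=2
i=17 t=27 v=4: → [27,34),[24,31),[21,28); WM=26
i=18 t=27 v=6: → [27,34),[24,31),[21,28); WM=26
i=19 t=22 v=9: DROP (t<26-3); WM=26

3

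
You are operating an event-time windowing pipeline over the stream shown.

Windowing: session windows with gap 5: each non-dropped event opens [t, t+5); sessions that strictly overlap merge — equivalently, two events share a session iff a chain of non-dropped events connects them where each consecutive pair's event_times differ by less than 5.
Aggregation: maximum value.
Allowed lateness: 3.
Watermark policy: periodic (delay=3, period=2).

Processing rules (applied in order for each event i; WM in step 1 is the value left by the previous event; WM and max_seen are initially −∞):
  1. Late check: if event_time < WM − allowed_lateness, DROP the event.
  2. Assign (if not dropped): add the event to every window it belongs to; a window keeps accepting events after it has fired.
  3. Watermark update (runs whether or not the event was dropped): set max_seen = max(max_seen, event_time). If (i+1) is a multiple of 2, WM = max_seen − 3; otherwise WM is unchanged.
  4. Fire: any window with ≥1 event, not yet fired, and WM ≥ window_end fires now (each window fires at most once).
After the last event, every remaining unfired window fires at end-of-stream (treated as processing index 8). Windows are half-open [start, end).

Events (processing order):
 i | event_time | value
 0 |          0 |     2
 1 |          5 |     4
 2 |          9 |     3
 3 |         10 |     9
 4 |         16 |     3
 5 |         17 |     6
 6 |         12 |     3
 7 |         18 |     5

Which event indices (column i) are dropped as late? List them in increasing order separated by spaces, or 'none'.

none

i=0 t=0 v=2: → [0,5); WM=−∞
i=1 t=5 v=4: → [5,10); WM=2
i=2 t=9 v=3: → [5,14); WM=2
i=3 t=10 v=9: → [5,15); WM=7
i=4 t=16 v=3: → [16,21); WM=7
i=5 t=17 v=6: → [16,22); WM=14
i=6 t=12 v=3: → [5,22); WM=14
i=7 t=18 v=5: → [5,23); WM=15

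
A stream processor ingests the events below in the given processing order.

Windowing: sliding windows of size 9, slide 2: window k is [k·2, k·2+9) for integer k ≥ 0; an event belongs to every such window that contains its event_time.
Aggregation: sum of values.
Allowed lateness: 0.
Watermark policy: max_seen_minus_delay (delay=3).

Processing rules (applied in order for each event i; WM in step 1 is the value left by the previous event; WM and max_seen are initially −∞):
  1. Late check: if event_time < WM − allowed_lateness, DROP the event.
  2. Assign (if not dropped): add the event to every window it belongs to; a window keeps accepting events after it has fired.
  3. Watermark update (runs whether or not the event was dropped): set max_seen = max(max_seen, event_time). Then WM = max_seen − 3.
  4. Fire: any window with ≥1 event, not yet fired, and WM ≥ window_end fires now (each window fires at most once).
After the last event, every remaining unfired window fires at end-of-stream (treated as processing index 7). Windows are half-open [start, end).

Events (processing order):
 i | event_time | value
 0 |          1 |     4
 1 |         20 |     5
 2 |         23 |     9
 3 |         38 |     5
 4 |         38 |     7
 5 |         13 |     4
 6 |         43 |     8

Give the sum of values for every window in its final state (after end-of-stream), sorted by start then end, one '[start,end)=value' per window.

i=0 t=1 v=4: → [0,9); WM=-2
i=1 t=20 v=5: → [20,29),[18,27),[16,25),[14,23),[12,21); WM=17; [0,9) fires=4
i=2 t=23 v=9: → [22,31),[20,29),[18,27),[16,25); WM=20
i=3 t=38 v=5: → [38,47),[36,45),[34,43),[32,41),[30,39); WM=35; [12,21) fires=5 [14,23) fires=5 [16,25) fires=14 [18,27) fires=14 [20,29) fires=14 [22,31) fires=9
i=4 t=38 v=7: → [38,47),[36,45),[34,43),[32,41),[30,39); WM=35
i=5 t=13 v=4: DROP (t<35-0); WM=35
i=6 t=43 v=8: → [42,51),[40,49),[38,47),[36,45); WM=40; [30,39) fires=12

[0,9)=4 [12,21)=5 [14,23)=5 [16,25)=14 [18,27)=14 [20,29)=14 [22,31)=9 [30,39)=12 [32,41)=12 [34,43)=12 [36,45)=20 [38,47)=20 [40,49)=8 [42,51)=8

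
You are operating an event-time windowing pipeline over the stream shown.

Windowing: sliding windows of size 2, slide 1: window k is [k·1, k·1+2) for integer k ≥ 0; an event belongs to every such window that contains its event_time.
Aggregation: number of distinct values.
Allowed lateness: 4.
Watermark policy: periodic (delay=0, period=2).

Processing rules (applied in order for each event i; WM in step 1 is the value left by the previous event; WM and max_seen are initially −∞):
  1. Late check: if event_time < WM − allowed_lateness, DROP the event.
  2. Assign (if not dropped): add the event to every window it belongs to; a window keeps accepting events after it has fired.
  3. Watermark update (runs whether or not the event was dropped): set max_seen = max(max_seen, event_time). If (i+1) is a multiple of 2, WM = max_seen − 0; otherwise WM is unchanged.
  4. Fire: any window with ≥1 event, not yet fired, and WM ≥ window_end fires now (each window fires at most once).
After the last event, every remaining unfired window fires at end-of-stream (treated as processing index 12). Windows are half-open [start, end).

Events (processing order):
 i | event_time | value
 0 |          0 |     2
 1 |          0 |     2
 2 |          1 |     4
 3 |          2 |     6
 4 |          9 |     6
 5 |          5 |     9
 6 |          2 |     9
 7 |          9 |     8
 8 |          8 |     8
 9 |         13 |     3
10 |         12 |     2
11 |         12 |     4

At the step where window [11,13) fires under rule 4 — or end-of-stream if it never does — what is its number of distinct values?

1

i=0 t=0 v=2: → [0,2); WM=−∞
i=1 t=0 v=2: → [0,2); WM=0
i=2 t=1 v=4: → [1,3),[0,2); WM=0
i=3 t=2 v=6: → [2,4),[1,3); WM=2; [0,2) fires=2
i=4 t=9 v=6: → [9,11),[8,10); WM=2
i=5 t=5 v=9: → [5,7),[4,6); WM=9; [1,3) fires=2 [2,4) fires=1 [4,6) fires=1 [5,7) fires=1
i=6 t=2 v=9: DROP (t<9-4); WM=9
i=7 t=9 v=8: → [9,11),[8,10); WM=9
i=8 t=8 v=8: → [8,10),[7,9); WM=9; [7,9) fires=1
i=9 t=13 v=3: → [13,15),[12,14); WM=13; [8,10) fires=2 [9,11) fires=2
i=10 t=12 v=2: → [12,14),[11,13); WM=13; [11,13) fires=1
i=11 t=12 v=4: → [12,14),[11,13); WM=13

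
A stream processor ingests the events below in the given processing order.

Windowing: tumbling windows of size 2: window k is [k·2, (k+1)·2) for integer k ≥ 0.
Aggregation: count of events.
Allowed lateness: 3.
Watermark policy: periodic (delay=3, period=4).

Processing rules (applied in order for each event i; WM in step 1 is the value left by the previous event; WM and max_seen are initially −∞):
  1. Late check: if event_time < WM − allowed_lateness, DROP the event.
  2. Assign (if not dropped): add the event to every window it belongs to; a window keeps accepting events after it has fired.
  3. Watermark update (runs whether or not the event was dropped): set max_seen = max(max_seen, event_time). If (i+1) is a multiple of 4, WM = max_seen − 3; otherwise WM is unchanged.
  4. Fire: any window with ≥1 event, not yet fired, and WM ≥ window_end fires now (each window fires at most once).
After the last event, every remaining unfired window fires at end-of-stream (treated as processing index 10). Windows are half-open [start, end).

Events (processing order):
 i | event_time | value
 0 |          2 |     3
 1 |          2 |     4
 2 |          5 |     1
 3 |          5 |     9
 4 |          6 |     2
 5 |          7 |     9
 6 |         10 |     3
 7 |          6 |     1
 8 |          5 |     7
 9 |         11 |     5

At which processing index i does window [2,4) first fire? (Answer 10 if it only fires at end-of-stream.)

7

i=0 t=2 v=3: → [2,4); WM=−∞
i=1 t=2 v=4: → [2,4); WM=−∞
i=2 t=5 v=1: → [4,6); WM=−∞
i=3 t=5 v=9: → [4,6); WM=2
i=4 t=6 v=2: → [6,8); WM=2
i=5 t=7 v=9: → [6,8); WM=2
i=6 t=10 v=3: → [10,12); WM=2
i=7 t=6 v=1: → [6,8); WM=7; [2,4) fires=2 [4,6) fires=2
i=8 t=5 v=7: → [4,6); WM=7
i=9 t=11 v=5: → [10,12); WM=7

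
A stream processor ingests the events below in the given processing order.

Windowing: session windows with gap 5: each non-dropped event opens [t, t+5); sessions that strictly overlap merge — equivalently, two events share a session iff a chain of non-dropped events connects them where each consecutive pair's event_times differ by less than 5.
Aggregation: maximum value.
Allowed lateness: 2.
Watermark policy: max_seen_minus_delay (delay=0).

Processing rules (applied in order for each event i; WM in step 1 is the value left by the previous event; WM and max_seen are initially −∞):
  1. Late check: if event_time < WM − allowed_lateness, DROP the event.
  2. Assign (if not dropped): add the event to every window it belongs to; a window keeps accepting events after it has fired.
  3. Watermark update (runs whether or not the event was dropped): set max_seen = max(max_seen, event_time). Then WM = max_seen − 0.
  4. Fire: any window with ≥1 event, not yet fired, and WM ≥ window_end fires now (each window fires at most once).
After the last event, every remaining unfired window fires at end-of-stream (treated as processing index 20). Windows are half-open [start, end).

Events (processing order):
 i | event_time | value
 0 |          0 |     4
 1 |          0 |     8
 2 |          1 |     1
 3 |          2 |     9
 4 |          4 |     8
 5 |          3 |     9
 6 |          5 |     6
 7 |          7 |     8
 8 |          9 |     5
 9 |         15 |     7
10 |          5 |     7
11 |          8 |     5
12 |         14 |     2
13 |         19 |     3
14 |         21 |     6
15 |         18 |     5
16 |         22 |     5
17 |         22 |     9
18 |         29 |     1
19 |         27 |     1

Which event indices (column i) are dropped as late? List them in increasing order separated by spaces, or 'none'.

i=0 t=0 v=4: → [0,5); WM=0
i=1 t=0 v=8: → [0,5); WM=0
i=2 t=1 v=1: → [0,6); WM=1
i=3 t=2 v=9: → [0,7); WM=2
i=4 t=4 v=8: → [0,9); WM=4
i=5 t=3 v=9: → [0,9); WM=4
i=6 t=5 v=6: → [0,10); WM=5
i=7 t=7 v=8: → [0,12); WM=7
i=8 t=9 v=5: → [0,14); WM=9
i=9 t=15 v=7: → [15,20); WM=15
i=10 t=5 v=7: DROP (t<15-2); WM=15
i=11 t=8 v=5: DROP (t<15-2); WM=15
i=12 t=14 v=2: → [14,20); WM=15
i=13 t=19 v=3: → [14,24); WM=19
i=14 t=21 v=6: → [14,26); WM=21
i=15 t=18 v=5: DROP (t<21-2); WM=21
i=16 t=22 v=5: → [14,27); WM=22
i=17 t=22 v=9: → [14,27); WM=22
i=18 t=29 v=1: → [29,34); WM=29
i=19 t=27 v=1: → [27,34); WM=29

10 11 15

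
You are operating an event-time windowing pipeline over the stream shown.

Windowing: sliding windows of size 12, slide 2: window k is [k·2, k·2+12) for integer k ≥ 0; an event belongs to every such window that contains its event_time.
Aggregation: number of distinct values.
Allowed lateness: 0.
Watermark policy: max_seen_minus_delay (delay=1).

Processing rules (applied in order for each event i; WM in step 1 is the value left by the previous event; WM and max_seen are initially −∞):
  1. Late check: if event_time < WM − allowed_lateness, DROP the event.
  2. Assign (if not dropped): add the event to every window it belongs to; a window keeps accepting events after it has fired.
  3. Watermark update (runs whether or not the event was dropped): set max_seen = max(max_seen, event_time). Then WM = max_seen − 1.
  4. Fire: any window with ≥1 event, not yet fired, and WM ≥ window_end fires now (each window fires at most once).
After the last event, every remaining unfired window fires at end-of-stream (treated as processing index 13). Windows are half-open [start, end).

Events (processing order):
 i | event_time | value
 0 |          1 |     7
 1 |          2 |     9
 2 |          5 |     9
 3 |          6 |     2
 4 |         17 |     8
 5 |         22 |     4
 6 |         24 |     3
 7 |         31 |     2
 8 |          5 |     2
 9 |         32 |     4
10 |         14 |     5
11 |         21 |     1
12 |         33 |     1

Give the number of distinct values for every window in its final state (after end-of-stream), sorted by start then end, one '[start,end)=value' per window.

i=0 t=1 v=7: → [0,12); WM=0
i=1 t=2 v=9: → [2,14),[0,12); WM=1
i=2 t=5 v=9: → [4,16),[2,14),[0,12); WM=4
i=3 t=6 v=2: → [6,18),[4,16),[2,14),[0,12); WM=5
i=4 t=17 v=8: → [16,28),[14,26),[12,24),[10,22),[8,20),[6,18); WM=16; [0,12) fires=3 [2,14) fires=2 [4,16) fires=2
i=5 t=22 v=4: → [22,34),[20,32),[18,30),[16,28),[14,26),[12,24); WM=21; [6,18) fires=2 [8,20) fires=1
i=6 t=24 v=3: → [24,36),[22,34),[20,32),[18,30),[16,28),[14,26); WM=23; [10,22) fires=1
i=7 t=31 v=2: → [30,42),[28,40),[26,38),[24,36),[22,34),[20,32); WM=30; [12,24) fires=2 [14,26) fires=3 [16,28) fires=3 [18,30) fires=2
i=8 t=5 v=2: DROP (t<30-0); WM=30
i=9 t=32 v=4: → [32,44),[30,42),[28,40),[26,38),[24,36),[22,34); WM=31
i=10 t=14 v=5: DROP (t<31-0); WM=31
i=11 t=21 v=1: DROP (t<31-0); WM=31
i=12 t=33 v=1: → [32,44),[30,42),[28,40),[26,38),[24,36),[22,34); WM=32; [20,32) fires=3

[0,12)=3 [2,14)=2 [4,16)=2 [6,18)=2 [8,20)=1 [10,22)=1 [12,24)=2 [14,26)=3 [16,28)=3 [18,30)=2 [20,32)=3 [22,34)=4 [24,36)=4 [26,38)=3 [28,40)=3 [30,42)=3 [32,44)=2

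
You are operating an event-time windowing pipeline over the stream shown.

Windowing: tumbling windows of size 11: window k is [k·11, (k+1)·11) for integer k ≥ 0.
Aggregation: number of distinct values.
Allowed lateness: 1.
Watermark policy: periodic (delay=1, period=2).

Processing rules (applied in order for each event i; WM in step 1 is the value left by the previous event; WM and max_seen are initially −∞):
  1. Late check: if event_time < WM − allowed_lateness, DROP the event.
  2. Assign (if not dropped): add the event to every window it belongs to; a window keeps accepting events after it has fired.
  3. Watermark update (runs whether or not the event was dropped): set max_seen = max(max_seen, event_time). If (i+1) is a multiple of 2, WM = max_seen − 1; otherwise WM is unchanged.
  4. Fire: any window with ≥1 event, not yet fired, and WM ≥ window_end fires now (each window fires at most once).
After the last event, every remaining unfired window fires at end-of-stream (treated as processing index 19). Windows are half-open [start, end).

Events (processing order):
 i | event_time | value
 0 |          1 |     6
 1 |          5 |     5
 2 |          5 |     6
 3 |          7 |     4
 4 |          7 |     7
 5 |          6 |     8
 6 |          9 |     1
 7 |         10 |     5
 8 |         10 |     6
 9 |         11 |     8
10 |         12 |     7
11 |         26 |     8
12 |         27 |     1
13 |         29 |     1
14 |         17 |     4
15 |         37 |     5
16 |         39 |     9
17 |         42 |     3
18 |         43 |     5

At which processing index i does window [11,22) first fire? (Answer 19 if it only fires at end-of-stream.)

11

i=0 t=1 v=6: → [0,11); WM=−∞
i=1 t=5 v=5: → [0,11); WM=4
i=2 t=5 v=6: → [0,11); WM=4
i=3 t=7 v=4: → [0,11); WM=6
i=4 t=7 v=7: → [0,11); WM=6
i=5 t=6 v=8: → [0,11); WM=6
i=6 t=9 v=1: → [0,11); WM=6
i=7 t=10 v=5: → [0,11); WM=9
i=8 t=10 v=6: → [0,11); WM=9
i=9 t=11 v=8: → [11,22); WM=10
i=10 t=12 v=7: → [11,22); WM=10
i=11 t=26 v=8: → [22,33); WM=25; [0,11) fires=6 [11,22) fires=2
i=12 t=27 v=1: → [22,33); WM=25
i=13 t=29 v=1: → [22,33); WM=28
i=14 t=17 v=4: DROP (t<28-1); WM=28
i=15 t=37 v=5: → [33,44); WM=36; [22,33) fires=2
i=16 t=39 v=9: → [33,44); WM=36
i=17 t=42 v=3: → [33,44); WM=41
i=18 t=43 v=5: → [33,44); WM=41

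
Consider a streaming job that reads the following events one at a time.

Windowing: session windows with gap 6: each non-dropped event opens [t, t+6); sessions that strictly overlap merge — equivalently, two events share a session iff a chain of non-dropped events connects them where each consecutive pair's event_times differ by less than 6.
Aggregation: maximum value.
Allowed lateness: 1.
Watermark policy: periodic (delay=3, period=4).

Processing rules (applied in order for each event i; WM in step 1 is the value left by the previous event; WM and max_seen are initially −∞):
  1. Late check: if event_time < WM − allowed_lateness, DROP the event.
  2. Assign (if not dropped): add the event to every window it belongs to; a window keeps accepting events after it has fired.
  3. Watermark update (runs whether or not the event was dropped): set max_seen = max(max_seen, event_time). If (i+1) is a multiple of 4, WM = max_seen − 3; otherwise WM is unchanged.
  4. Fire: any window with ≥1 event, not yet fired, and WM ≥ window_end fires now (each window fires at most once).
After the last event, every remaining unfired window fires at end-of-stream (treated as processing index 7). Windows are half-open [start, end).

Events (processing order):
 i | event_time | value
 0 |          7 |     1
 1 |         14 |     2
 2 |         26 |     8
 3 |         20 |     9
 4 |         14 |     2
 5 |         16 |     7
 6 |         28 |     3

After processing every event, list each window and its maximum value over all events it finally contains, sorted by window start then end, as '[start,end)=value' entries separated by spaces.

i=0 t=7 v=1: → [7,13); WM=−∞
i=1 t=14 v=2: → [14,20); WM=−∞
i=2 t=26 v=8: → [26,32); WM=−∞
i=3 t=20 v=9: → [20,26); WM=23
i=4 t=14 v=2: DROP (t<23-1); WM=23
i=5 t=16 v=7: DROP (t<23-1); WM=23
i=6 t=28 v=3: → [26,34); WM=23

[7,13)=1 [14,20)=2 [20,26)=9 [26,34)=8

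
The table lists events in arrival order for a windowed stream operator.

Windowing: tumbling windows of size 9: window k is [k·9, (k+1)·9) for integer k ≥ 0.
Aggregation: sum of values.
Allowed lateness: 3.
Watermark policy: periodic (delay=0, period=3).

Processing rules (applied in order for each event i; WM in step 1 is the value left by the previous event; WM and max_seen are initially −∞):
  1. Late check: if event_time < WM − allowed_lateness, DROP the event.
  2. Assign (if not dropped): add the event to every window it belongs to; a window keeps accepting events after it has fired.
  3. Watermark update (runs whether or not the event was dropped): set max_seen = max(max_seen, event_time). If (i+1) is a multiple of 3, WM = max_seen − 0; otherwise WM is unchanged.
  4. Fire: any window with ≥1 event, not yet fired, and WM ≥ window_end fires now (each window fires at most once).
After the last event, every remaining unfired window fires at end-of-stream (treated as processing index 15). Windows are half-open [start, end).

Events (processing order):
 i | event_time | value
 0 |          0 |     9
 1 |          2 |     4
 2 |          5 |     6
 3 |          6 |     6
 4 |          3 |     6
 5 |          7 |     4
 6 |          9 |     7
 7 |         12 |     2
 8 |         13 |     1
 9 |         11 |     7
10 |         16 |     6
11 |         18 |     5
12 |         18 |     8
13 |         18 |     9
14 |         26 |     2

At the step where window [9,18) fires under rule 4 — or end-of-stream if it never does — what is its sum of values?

23

i=0 t=0 v=9: → [0,9); WM=−∞
i=1 t=2 v=4: → [0,9); WM=−∞
i=2 t=5 v=6: → [0,9); WM=5
i=3 t=6 v=6: → [0,9); WM=5
i=4 t=3 v=6: → [0,9); WM=5
i=5 t=7 v=4: → [0,9); WM=7
i=6 t=9 v=7: → [9,18); WM=7
i=7 t=12 v=2: → [9,18); WM=7
i=8 t=13 v=1: → [9,18); WM=13; [0,9) fires=35
i=9 t=11 v=7: → [9,18); WM=13
i=10 t=16 v=6: → [9,18); WM=13
i=11 t=18 v=5: → [18,27); WM=18; [9,18) fires=23
i=12 t=18 v=8: → [18,27); WM=18
i=13 t=18 v=9: → [18,27); WM=18
i=14 t=26 v=2: → [18,27); WM=26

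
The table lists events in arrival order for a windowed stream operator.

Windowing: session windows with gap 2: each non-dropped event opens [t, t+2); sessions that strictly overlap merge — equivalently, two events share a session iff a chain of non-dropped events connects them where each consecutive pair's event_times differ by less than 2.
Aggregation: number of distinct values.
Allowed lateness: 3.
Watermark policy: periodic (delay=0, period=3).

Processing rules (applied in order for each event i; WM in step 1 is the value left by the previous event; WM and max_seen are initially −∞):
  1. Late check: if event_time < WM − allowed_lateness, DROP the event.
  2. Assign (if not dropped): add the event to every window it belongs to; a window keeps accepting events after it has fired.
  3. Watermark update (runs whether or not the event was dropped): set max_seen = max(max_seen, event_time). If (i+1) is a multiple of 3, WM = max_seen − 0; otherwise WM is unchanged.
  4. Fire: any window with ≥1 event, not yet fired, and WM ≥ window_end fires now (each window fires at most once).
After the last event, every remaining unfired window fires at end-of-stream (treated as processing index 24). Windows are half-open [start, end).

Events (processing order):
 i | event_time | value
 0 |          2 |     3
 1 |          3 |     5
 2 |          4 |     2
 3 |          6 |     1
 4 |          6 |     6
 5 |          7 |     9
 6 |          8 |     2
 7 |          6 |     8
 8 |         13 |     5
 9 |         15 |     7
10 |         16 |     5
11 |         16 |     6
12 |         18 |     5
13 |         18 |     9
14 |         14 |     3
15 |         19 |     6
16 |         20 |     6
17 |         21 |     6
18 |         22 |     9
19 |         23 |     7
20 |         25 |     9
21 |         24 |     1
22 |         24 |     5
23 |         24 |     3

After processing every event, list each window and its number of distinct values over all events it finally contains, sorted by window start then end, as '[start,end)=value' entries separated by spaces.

i=0 t=2 v=3: → [2,4); WM=−∞
i=1 t=3 v=5: → [2,5); WM=−∞
i=2 t=4 v=2: → [2,6); WM=4
i=3 t=6 v=1: → [6,8); WM=4
i=4 t=6 v=6: → [6,8); WM=4
i=5 t=7 v=9: → [6,9); WM=7
i=6 t=8 v=2: → [6,10); WM=7
i=7 t=6 v=8: → [6,10); WM=7
i=8 t=13 v=5: → [13,15); WM=13
i=9 t=15 v=7: → [15,17); WM=13
i=10 t=16 v=5: → [15,18); WM=13
i=11 t=16 v=6: → [15,18); WM=16
i=12 t=18 v=5: → [18,20); WM=16
i=13 t=18 v=9: → [18,20); WM=16
i=14 t=14 v=3: → [13,18); WM=18
i=15 t=19 v=6: → [18,21); WM=18
i=16 t=20 v=6: → [18,22); WM=18
i=17 t=21 v=6: → [18,23); WM=21
i=18 t=22 v=9: → [18,24); WM=21
i=19 t=23 v=7: → [18,25); WM=21
i=20 t=25 v=9: → [25,27); WM=25
i=21 t=24 v=1: → [18,27); WM=25
i=22 t=24 v=5: → [18,27); WM=25
i=23 t=24 v=3: → [18,27); WM=25

[2,6)=3 [6,10)=5 [13,18)=4 [18,27)=6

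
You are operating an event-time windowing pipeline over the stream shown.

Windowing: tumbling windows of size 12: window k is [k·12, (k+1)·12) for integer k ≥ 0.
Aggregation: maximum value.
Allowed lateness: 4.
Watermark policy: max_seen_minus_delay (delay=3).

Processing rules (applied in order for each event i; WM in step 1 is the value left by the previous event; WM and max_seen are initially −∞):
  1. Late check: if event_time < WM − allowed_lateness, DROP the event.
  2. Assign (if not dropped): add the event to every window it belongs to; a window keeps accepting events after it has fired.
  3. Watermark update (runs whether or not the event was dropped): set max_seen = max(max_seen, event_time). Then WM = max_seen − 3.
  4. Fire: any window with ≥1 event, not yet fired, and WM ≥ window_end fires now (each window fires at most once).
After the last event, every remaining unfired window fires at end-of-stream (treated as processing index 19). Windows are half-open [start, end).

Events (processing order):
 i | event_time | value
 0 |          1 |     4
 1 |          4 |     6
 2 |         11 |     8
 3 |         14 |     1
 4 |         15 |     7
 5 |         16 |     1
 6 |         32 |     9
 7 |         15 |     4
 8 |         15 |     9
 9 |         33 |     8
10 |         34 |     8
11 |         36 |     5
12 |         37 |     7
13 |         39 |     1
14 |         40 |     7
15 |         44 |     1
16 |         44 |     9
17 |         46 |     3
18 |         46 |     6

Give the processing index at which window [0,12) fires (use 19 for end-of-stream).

i=0 t=1 v=4: → [0,12); WM=-2
i=1 t=4 v=6: → [0,12); WM=1
i=2 t=11 v=8: → [0,12); WM=8
i=3 t=14 v=1: → [12,24); WM=11
i=4 t=15 v=7: → [12,24); WM=12; [0,12) fires=8
i=5 t=16 v=1: → [12,24); WM=13
i=6 t=32 v=9: → [24,36); WM=29; [12,24) fires=7
i=7 t=15 v=4: DROP (t<29-4); WM=29
i=8 t=15 v=9: DROP (t<29-4); WM=29
i=9 t=33 v=8: → [24,36); WM=30
i=10 t=34 v=8: → [24,36); WM=31
i=11 t=36 v=5: → [36,48); WM=33
i=12 t=37 v=7: → [36,48); WM=34
i=13 t=39 v=1: → [36,48); WM=36; [24,36) fires=9
i=14 t=40 v=7: → [36,48); WM=37
i=15 t=44 v=1: → [36,48); WM=41
i=16 t=44 v=9: → [36,48); WM=41
i=17 t=46 v=3: → [36,48); WM=43
i=18 t=46 v=6: → [36,48); WM=43

4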